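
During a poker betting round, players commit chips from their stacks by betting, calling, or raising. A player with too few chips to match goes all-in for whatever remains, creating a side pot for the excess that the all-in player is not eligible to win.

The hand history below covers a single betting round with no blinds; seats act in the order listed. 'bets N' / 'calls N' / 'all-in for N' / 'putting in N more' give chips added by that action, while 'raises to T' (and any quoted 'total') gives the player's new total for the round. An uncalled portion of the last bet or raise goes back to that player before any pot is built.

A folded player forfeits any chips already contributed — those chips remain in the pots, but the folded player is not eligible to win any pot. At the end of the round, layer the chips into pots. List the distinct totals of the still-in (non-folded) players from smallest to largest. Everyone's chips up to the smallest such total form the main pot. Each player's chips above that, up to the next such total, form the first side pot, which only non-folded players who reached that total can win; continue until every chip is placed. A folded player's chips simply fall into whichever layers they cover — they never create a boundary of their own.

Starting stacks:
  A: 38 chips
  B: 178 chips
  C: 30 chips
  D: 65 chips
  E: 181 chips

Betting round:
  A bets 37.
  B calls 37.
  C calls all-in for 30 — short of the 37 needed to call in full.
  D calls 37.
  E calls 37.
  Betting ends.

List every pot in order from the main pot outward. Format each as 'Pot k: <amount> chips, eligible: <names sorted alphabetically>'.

Contributions: A=37, B=37, C=30, D=37, E=37
Pot levels (distinct totals of non-folded players): 30, 37
Layer 1-30: 30 each from A, B, C, D, E = 30*5 = 150 chips; eligible A, B, C, D, E
Layer 31-37: 7 each from A, B, D, E = 7*4 = 28 chips; eligible A, B, D, E

Pot 1: 150 chips, eligible: A, B, C, D, E
Pot 2: 28 chips, eligible: A, B, D, E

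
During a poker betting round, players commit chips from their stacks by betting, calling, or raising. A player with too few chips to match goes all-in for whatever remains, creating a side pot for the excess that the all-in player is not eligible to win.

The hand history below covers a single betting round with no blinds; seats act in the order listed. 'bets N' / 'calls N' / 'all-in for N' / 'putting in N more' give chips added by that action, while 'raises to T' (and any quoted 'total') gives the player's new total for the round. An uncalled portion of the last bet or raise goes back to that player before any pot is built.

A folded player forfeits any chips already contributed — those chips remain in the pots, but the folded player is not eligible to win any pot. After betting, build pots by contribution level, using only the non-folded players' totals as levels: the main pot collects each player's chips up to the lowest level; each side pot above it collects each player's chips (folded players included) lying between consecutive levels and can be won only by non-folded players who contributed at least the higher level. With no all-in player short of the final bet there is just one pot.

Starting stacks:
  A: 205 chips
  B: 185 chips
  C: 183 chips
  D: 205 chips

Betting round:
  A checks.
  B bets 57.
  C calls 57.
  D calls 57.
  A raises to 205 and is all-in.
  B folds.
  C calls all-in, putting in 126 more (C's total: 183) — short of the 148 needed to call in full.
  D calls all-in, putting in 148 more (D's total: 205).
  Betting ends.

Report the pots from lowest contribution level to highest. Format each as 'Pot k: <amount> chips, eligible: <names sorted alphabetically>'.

Contributions: A=205, B=57, C=183, D=205
Folded: B
Pot levels (distinct totals of non-folded players): 183, 205
Layer 1-183: A 183 + B 57 + C 183 + D 183 = 606 chips; eligible A, C, D
Layer 184-205: 22 each from A, D = 22*2 = 44 chips; eligible A, D

Pot 1: 606 chips, eligible: A, C, D
Pot 2: 44 chips, eligible: A, D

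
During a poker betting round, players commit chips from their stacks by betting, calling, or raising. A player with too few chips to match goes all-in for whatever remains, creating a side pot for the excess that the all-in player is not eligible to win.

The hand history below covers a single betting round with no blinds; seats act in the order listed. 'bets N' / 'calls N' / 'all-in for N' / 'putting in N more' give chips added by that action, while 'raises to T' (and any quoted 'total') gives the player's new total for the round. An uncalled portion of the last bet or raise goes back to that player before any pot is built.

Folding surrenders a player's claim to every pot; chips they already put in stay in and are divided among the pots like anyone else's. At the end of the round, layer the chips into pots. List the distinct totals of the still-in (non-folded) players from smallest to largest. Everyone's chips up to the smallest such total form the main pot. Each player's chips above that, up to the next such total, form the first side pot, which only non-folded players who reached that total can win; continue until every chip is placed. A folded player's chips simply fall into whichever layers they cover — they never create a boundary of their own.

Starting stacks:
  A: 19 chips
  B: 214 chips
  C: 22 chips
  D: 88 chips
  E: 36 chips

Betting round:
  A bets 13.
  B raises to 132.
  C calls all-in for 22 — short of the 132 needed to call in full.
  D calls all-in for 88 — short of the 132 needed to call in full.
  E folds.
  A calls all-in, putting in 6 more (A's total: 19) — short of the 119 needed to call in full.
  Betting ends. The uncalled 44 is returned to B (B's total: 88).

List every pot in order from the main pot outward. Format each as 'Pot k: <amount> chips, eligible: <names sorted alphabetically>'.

Pot 1: 76 chips, eligible: A, B, C, D
Pot 2: 9 chips, eligible: B, C, D
Pot 3: 132 chips, eligible: B, D

Derivation:
Contributions (after 44 returned to B): A=19, B=88, C=22, D=88
Folded: E
Pot levels (distinct totals of non-folded players): 19, 22, 88
Layer 1-19: 19 each from A, B, C, D = 19*4 = 76 chips; eligible A, B, C, D
Layer 20-22: 3 each from B, C, D = 3*3 = 9 chips; eligible B, C, D
Layer 23-88: 66 each from B, D = 66*2 = 132 chips; eligible B, D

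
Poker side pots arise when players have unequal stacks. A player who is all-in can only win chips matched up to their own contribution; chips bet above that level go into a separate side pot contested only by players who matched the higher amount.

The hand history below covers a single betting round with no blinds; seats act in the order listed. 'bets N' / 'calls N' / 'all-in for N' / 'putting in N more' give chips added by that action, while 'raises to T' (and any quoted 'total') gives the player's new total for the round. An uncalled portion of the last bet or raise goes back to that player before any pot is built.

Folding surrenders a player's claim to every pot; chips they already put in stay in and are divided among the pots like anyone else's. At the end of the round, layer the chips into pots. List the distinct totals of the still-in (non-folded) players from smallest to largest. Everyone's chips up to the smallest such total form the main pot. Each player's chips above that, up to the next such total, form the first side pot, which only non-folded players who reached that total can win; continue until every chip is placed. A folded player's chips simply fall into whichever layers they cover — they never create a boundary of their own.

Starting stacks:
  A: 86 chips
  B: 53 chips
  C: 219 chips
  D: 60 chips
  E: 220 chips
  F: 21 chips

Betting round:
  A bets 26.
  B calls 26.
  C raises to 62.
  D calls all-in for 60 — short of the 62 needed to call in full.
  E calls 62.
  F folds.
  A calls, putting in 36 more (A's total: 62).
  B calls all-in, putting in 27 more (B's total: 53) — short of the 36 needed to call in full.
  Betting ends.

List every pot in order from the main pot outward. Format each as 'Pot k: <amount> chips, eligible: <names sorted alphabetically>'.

Contributions: A=62, B=53, C=62, D=60, E=62
Folded: F
Pot levels (distinct totals of non-folded players): 53, 60, 62
Layer 1-53: 53 each from A, B, C, D, E = 53*5 = 265 chips; eligible A, B, C, D, E
Layer 54-60: 7 each from A, C, D, E = 7*4 = 28 chips; eligible A, C, D, E
Layer 61-62: 2 each from A, C, E = 2*3 = 6 chips; eligible A, C, E

Pot 1: 265 chips, eligible: A, B, C, D, E
Pot 2: 28 chips, eligible: A, C, D, E
Pot 3: 6 chips, eligible: A, C, E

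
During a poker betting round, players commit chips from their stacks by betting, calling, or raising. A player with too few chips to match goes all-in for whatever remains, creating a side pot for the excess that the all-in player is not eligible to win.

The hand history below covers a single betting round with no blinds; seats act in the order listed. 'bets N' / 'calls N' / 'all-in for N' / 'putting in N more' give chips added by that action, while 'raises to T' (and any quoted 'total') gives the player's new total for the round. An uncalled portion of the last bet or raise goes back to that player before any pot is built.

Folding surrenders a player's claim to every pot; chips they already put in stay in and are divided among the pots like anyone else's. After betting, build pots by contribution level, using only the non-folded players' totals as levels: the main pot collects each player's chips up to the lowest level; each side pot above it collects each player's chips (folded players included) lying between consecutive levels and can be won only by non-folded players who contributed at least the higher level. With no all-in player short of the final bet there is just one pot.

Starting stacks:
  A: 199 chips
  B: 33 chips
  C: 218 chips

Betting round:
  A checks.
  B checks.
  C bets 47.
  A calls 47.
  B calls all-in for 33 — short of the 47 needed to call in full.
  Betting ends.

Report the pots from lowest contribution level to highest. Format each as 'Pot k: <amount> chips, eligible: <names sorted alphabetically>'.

Pot 1: 99 chips, eligible: A, B, C
Pot 2: 28 chips, eligible: A, C

Derivation:
Contributions: A=47, B=33, C=47
Pot levels (distinct totals of non-folded players): 33, 47
Layer 1-33: 33 each from A, B, C = 33*3 = 99 chips; eligible A, B, C
Layer 34-47: 14 each from A, C = 14*2 = 28 chips; eligible A, C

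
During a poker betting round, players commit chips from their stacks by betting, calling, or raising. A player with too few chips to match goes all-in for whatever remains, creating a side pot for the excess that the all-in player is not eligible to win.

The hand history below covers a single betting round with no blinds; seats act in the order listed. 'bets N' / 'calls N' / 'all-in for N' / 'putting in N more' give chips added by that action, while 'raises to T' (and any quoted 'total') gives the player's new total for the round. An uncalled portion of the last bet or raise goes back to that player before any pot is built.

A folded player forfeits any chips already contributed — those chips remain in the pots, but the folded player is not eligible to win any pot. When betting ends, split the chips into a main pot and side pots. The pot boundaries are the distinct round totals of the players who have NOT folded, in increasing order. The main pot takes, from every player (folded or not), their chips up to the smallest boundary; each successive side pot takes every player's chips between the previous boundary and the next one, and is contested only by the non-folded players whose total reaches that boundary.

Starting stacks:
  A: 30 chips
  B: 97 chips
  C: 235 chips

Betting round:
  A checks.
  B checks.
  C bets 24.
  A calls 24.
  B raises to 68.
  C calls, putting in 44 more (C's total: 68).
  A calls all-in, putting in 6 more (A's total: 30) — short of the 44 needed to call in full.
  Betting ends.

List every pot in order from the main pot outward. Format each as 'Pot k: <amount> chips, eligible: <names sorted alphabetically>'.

Contributions: A=30, B=68, C=68
Pot levels (distinct totals of non-folded players): 30, 68
Layer 1-30: 30 each from A, B, C = 30*3 = 90 chips; eligible A, B, C
Layer 31-68: 38 each from B, C = 38*2 = 76 chips; eligible B, C

Pot 1: 90 chips, eligible: A, B, C
Pot 2: 76 chips, eligible: B, C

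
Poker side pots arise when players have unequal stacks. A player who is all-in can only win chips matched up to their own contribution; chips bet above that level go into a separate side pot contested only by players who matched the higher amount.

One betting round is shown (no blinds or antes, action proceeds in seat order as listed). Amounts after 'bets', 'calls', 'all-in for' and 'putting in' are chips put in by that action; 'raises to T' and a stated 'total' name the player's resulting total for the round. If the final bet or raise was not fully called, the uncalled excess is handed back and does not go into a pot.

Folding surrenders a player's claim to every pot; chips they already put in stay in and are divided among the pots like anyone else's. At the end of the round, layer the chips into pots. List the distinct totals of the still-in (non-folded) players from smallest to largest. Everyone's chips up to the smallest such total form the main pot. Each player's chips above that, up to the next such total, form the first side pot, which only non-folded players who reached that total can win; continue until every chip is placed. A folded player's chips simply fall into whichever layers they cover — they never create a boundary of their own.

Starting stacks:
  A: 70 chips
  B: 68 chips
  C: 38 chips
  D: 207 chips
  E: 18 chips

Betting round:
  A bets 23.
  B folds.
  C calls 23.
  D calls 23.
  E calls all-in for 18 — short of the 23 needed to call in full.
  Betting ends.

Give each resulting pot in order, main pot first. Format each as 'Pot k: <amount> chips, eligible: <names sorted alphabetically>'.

Pot 1: 72 chips, eligible: A, C, D, E
Pot 2: 15 chips, eligible: A, C, D

Derivation:
Contributions: A=23, C=23, D=23, E=18
Folded: B
Pot levels (distinct totals of non-folded players): 18, 23
Layer 1-18: 18 each from A, C, D, E = 18*4 = 72 chips; eligible A, C, D, E
Layer 19-23: 5 each from A, C, D = 5*3 = 15 chips; eligible A, C, D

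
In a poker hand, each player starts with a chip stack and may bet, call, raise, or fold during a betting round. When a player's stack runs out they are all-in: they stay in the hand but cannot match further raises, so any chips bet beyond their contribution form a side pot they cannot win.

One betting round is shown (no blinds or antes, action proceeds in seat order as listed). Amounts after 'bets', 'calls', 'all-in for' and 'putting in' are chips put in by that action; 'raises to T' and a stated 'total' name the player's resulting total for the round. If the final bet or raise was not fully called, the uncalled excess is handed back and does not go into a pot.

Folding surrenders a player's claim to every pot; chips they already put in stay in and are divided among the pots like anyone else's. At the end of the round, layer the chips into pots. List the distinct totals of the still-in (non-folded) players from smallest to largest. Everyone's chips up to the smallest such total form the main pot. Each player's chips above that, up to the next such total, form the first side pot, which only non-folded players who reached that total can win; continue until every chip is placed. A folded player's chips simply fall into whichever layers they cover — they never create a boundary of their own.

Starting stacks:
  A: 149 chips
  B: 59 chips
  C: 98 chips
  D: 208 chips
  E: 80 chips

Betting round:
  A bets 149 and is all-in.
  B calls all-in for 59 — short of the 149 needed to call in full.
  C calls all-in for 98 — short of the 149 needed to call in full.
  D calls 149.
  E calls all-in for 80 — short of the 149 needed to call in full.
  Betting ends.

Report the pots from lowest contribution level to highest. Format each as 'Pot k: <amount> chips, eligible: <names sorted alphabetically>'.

Contributions: A=149, B=59, C=98, D=149, E=80
Pot levels (distinct totals of non-folded players): 59, 80, 98, 149
Layer 1-59: 59 each from A, B, C, D, E = 59*5 = 295 chips; eligible A, B, C, D, E
Layer 60-80: 21 each from A, C, D, E = 21*4 = 84 chips; eligible A, C, D, E
Layer 81-98: 18 each from A, C, D = 18*3 = 54 chips; eligible A, C, D
Layer 99-149: 51 each from A, D = 51*2 = 102 chips; eligible A, D

Pot 1: 295 chips, eligible: A, B, C, D, E
Pot 2: 84 chips, eligible: A, C, D, E
Pot 3: 54 chips, eligible: A, C, D
Pot 4: 102 chips, eligible: A, D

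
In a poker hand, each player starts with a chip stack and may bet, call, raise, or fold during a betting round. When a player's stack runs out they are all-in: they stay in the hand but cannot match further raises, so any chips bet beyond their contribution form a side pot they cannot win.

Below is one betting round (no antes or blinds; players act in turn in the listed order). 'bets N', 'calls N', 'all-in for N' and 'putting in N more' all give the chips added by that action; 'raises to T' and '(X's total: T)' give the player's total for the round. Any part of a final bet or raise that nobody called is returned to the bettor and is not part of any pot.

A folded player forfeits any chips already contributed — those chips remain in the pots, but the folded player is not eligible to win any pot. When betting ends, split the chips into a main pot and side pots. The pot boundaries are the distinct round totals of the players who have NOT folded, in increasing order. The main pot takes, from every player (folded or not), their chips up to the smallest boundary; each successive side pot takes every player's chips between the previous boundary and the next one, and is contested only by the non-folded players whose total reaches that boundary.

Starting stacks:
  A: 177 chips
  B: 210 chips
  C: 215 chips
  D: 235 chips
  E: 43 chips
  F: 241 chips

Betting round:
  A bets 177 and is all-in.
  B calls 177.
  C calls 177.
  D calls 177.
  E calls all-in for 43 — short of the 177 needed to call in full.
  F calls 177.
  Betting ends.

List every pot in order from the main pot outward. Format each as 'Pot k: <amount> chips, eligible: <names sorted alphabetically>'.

Contributions: A=177, B=177, C=177, D=177, E=43, F=177
Pot levels (distinct totals of non-folded players): 43, 177
Layer 1-43: 43 each from A, B, C, D, E, F = 43*6 = 258 chips; eligible A, B, C, D, E, F
Layer 44-177: 134 each from A, B, C, D, F = 134*5 = 670 chips; eligible A, B, C, D, F

Pot 1: 258 chips, eligible: A, B, C, D, E, F
Pot 2: 670 chips, eligible: A, B, C, D, F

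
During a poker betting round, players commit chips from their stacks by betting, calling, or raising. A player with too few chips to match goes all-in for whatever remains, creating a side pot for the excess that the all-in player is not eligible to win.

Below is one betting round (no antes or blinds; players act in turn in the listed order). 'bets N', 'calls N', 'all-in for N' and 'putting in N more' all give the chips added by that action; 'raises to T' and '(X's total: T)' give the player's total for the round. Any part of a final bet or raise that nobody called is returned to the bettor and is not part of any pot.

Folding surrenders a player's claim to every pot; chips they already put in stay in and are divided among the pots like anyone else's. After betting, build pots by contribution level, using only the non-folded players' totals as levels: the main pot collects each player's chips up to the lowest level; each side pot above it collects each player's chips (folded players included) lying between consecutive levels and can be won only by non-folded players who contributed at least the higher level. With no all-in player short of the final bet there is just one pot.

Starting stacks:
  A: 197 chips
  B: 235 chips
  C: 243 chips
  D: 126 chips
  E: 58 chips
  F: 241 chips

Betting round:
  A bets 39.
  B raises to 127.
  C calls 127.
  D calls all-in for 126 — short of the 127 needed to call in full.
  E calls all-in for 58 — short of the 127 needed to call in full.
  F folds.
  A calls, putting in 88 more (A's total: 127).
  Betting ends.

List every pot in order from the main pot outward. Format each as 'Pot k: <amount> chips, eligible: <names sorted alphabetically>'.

Pot 1: 290 chips, eligible: A, B, C, D, E
Pot 2: 272 chips, eligible: A, B, C, D
Pot 3: 3 chips, eligible: A, B, C

Derivation:
Contributions: A=127, B=127, C=127, D=126, E=58
Folded: F
Pot levels (distinct totals of non-folded players): 58, 126, 127
Layer 1-58: 58 each from A, B, C, D, E = 58*5 = 290 chips; eligible A, B, C, D, E
Layer 59-126: 68 each from A, B, C, D = 68*4 = 272 chips; eligible A, B, C, D
Layer 127-127: 1 each from A, B, C = 1*3 = 3 chips; eligible A, B, C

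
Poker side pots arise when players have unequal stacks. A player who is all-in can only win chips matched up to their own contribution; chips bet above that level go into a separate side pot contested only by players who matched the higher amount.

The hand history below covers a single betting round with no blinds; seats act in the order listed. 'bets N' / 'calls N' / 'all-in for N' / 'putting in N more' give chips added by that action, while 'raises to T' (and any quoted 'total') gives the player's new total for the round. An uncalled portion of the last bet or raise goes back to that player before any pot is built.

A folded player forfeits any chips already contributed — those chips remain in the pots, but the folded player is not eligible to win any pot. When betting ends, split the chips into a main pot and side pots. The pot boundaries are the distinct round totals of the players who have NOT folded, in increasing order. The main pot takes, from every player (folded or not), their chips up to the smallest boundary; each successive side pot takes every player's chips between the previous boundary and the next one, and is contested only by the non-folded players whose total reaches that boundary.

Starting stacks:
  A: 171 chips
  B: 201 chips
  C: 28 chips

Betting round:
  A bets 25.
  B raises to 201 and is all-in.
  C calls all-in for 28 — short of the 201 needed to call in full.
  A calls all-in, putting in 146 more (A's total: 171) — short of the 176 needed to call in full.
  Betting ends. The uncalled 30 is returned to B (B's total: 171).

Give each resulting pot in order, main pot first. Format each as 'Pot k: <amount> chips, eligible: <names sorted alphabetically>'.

Pot 1: 84 chips, eligible: A, B, C
Pot 2: 286 chips, eligible: A, B

Derivation:
Contributions (after 30 returned to B): A=171, B=171, C=28
Pot levels (distinct totals of non-folded players): 28, 171
Layer 1-28: 28 each from A, B, C = 28*3 = 84 chips; eligible A, B, C
Layer 29-171: 143 each from A, B = 143*2 = 286 chips; eligible A, B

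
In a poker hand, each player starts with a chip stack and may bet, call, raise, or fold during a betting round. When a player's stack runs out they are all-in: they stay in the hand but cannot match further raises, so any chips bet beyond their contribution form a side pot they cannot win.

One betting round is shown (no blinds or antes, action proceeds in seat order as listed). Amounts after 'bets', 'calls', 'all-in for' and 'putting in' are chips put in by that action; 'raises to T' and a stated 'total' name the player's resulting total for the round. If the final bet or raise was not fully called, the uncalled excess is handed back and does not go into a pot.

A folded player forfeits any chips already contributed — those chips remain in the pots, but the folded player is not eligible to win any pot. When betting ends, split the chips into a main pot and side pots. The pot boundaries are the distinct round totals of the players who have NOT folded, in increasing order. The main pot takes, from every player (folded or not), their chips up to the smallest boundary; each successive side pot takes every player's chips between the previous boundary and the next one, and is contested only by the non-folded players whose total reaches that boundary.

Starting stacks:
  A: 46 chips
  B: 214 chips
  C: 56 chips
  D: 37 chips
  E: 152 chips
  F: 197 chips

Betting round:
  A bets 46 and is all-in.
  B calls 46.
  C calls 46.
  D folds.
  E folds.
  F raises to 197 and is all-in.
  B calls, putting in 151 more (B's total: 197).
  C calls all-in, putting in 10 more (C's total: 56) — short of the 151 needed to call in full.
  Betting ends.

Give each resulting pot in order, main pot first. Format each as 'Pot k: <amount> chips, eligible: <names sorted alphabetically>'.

Contributions: A=46, B=197, C=56, F=197
Folded: D, E
Pot levels (distinct totals of non-folded players): 46, 56, 197
Layer 1-46: 46 each from A, B, C, F = 46*4 = 184 chips; eligible A, B, C, F
Layer 47-56: 10 each from B, C, F = 10*3 = 30 chips; eligible B, C, F
Layer 57-197: 141 each from B, F = 141*2 = 282 chips; eligible B, F

Pot 1: 184 chips, eligible: A, B, C, F
Pot 2: 30 chips, eligible: B, C, F
Pot 3: 282 chips, eligible: B, F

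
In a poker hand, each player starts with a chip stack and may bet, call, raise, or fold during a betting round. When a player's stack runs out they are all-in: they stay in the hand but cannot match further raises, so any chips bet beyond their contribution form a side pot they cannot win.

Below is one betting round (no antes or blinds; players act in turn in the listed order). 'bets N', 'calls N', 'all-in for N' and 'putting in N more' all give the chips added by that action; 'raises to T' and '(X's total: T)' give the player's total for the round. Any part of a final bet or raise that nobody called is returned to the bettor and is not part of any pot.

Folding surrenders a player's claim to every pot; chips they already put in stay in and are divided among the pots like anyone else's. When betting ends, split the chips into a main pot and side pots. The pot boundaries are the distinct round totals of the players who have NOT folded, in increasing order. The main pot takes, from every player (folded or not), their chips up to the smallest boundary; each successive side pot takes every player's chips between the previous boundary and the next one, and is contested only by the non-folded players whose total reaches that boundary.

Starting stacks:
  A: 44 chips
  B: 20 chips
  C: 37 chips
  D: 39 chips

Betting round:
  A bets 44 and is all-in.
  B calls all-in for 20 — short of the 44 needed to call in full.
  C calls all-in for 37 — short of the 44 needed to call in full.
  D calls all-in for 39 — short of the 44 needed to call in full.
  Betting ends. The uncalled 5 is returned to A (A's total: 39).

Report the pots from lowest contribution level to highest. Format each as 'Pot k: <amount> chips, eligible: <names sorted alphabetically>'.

Pot 1: 80 chips, eligible: A, B, C, D
Pot 2: 51 chips, eligible: A, C, D
Pot 3: 4 chips, eligible: A, D

Derivation:
Contributions (after 5 returned to A): A=39, B=20, C=37, D=39
Pot levels (distinct totals of non-folded players): 20, 37, 39
Layer 1-20: 20 each from A, B, C, D = 20*4 = 80 chips; eligible A, B, C, D
Layer 21-37: 17 each from A, C, D = 17*3 = 51 chips; eligible A, C, D
Layer 38-39: 2 each from A, D = 2*2 = 4 chips; eligible A, D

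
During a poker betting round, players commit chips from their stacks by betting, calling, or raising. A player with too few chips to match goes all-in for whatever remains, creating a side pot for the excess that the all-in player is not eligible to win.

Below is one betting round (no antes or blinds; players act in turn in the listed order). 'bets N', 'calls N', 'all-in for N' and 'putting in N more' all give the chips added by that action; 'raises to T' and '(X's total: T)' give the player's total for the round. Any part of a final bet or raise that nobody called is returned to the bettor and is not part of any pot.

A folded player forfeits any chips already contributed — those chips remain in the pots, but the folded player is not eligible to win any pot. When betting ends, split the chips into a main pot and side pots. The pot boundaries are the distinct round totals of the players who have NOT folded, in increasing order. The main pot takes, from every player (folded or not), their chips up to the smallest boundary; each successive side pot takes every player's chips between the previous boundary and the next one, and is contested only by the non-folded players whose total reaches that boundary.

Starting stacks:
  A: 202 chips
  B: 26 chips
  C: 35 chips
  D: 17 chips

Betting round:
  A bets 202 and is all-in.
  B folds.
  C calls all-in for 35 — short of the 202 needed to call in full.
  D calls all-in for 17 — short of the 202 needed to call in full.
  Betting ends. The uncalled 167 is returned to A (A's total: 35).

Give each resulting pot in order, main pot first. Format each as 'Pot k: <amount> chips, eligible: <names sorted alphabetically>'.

Contributions (after 167 returned to A): A=35, C=35, D=17
Folded: B
Pot levels (distinct totals of non-folded players): 17, 35
Layer 1-17: 17 each from A, C, D = 17*3 = 51 chips; eligible A, C, D
Layer 18-35: 18 each from A, C = 18*2 = 36 chips; eligible A, C

Pot 1: 51 chips, eligible: A, C, D
Pot 2: 36 chips, eligible: A, C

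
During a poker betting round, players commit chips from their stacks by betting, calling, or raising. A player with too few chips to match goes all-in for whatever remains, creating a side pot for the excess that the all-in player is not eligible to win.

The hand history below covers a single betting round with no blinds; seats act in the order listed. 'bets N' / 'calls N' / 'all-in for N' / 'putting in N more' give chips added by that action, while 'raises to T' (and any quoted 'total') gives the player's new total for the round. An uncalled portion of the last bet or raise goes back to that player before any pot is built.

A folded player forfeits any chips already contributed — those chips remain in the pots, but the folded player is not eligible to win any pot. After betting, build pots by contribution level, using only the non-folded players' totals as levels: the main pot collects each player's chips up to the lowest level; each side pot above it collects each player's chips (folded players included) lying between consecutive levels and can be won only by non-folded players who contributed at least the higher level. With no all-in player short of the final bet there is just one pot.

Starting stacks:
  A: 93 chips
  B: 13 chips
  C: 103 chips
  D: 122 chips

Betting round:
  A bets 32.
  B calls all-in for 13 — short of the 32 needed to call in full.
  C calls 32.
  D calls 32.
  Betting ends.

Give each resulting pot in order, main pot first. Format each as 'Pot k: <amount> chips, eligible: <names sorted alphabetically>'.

Contributions: A=32, B=13, C=32, D=32
Pot levels (distinct totals of non-folded players): 13, 32
Layer 1-13: 13 each from A, B, C, D = 13*4 = 52 chips; eligible A, B, C, D
Layer 14-32: 19 each from A, C, D = 19*3 = 57 chips; eligible A, C, D

Pot 1: 52 chips, eligible: A, B, C, D
Pot 2: 57 chips, eligible: A, C, D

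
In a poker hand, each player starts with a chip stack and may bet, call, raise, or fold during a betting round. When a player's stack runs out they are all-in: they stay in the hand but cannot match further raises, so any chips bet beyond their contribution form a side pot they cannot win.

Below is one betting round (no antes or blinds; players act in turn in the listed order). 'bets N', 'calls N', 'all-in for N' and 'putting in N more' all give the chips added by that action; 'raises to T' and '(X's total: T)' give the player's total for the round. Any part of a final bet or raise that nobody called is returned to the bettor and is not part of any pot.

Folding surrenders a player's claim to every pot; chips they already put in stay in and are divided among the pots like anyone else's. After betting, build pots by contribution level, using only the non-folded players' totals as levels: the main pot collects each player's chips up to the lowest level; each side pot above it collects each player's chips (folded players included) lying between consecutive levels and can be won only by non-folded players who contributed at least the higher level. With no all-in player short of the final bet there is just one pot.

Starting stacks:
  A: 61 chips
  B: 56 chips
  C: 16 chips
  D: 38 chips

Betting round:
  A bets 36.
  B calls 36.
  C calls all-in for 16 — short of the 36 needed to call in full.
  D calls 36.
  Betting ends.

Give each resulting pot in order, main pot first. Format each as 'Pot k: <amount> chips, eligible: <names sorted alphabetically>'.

Contributions: A=36, B=36, C=16, D=36
Pot levels (distinct totals of non-folded players): 16, 36
Layer 1-16: 16 each from A, B, C, D = 16*4 = 64 chips; eligible A, B, C, D
Layer 17-36: 20 each from A, B, D = 20*3 = 60 chips; eligible A, B, D

Pot 1: 64 chips, eligible: A, B, C, D
Pot 2: 60 chips, eligible: A, B, D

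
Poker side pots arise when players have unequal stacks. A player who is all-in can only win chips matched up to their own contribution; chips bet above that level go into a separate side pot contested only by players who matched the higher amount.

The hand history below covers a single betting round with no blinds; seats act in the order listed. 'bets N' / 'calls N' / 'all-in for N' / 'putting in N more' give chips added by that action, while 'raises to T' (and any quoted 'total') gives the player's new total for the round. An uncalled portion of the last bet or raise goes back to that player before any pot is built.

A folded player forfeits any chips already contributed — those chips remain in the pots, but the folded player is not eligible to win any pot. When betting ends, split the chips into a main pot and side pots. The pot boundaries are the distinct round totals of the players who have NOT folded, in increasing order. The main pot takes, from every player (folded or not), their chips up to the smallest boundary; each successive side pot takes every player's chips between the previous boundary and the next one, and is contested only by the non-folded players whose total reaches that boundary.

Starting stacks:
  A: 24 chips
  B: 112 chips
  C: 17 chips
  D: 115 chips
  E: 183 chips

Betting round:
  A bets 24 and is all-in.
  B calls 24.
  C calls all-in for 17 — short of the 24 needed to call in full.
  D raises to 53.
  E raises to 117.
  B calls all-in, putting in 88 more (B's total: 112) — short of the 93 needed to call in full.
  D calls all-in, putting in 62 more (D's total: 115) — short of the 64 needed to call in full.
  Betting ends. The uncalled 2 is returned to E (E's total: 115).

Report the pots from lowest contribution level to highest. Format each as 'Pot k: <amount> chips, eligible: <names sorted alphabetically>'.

Pot 1: 85 chips, eligible: A, B, C, D, E
Pot 2: 28 chips, eligible: A, B, D, E
Pot 3: 264 chips, eligible: B, D, E
Pot 4: 6 chips, eligible: D, E

Derivation:
Contributions (after 2 returned to E): A=24, B=112, C=17, D=115, E=115
Pot levels (distinct totals of non-folded players): 17, 24, 112, 115
Layer 1-17: 17 each from A, B, C, D, E = 17*5 = 85 chips; eligible A, B, C, D, E
Layer 18-24: 7 each from A, B, D, E = 7*4 = 28 chips; eligible A, B, D, E
Layer 25-112: 88 each from B, D, E = 88*3 = 264 chips; eligible B, D, E
Layer 113-115: 3 each from D, E = 3*2 = 6 chips; eligible D, E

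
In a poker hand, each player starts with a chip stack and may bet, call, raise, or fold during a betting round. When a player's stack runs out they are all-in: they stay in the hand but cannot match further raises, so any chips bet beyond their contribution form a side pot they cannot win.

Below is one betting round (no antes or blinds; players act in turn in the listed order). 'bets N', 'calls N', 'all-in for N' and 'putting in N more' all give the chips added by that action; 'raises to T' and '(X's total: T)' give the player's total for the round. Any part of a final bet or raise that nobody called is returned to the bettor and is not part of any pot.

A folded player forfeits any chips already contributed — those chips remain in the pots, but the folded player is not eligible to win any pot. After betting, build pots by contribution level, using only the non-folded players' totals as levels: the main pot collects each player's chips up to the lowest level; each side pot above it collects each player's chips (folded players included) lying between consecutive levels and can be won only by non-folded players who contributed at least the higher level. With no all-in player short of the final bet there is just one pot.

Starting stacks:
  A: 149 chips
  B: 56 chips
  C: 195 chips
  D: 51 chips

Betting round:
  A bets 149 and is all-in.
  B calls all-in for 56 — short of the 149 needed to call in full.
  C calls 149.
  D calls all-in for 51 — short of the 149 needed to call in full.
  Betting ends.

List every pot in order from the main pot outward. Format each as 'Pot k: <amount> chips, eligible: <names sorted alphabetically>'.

Contributions: A=149, B=56, C=149, D=51
Pot levels (distinct totals of non-folded players): 51, 56, 149
Layer 1-51: 51 each from A, B, C, D = 51*4 = 204 chips; eligible A, B, C, D
Layer 52-56: 5 each from A, B, C = 5*3 = 15 chips; eligible A, B, C
Layer 57-149: 93 each from A, C = 93*2 = 186 chips; eligible A, C

Pot 1: 204 chips, eligible: A, B, C, D
Pot 2: 15 chips, eligible: A, B, C
Pot 3: 186 chips, eligible: A, C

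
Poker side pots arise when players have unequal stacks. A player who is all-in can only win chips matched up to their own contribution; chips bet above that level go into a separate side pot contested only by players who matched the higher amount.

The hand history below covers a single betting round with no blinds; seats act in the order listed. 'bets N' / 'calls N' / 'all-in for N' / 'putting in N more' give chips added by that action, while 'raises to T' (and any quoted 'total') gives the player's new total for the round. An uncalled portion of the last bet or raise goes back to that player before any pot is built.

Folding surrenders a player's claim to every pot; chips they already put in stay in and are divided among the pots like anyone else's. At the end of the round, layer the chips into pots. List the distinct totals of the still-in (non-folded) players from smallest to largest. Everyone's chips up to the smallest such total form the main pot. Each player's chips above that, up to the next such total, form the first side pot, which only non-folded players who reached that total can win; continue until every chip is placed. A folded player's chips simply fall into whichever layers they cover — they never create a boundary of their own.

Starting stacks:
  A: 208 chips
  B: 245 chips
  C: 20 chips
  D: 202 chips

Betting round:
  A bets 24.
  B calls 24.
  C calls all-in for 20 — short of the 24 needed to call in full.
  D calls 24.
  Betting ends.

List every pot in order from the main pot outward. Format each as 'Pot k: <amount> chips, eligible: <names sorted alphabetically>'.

Pot 1: 80 chips, eligible: A, B, C, D
Pot 2: 12 chips, eligible: A, B, D

Derivation:
Contributions: A=24, B=24, C=20, D=24
Pot levels (distinct totals of non-folded players): 20, 24
Layer 1-20: 20 each from A, B, C, D = 20*4 = 80 chips; eligible A, B, C, D
Layer 21-24: 4 each from A, B, D = 4*3 = 12 chips; eligible A, B, D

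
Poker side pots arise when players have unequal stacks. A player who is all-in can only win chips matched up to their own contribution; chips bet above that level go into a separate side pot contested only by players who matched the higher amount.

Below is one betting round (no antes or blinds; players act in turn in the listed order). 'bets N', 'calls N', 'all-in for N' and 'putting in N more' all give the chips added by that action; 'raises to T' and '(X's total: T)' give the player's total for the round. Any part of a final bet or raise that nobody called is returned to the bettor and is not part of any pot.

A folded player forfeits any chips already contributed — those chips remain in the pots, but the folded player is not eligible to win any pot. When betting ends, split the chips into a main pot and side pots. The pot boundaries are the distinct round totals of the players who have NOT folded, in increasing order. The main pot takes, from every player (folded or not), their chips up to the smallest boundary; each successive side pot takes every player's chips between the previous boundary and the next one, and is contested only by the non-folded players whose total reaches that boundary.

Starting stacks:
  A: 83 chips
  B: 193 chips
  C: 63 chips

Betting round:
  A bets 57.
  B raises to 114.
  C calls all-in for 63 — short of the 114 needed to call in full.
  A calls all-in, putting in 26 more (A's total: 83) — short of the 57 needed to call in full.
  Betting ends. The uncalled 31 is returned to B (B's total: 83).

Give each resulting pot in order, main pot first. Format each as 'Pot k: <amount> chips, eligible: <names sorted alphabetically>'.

Pot 1: 189 chips, eligible: A, B, C
Pot 2: 40 chips, eligible: A, B

Derivation:
Contributions (after 31 returned to B): A=83, B=83, C=63
Pot levels (distinct totals of non-folded players): 63, 83
Layer 1-63: 63 each from A, B, C = 63*3 = 189 chips; eligible A, B, C
Layer 64-83: 20 each from A, B = 20*2 = 40 chips; eligible A, B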